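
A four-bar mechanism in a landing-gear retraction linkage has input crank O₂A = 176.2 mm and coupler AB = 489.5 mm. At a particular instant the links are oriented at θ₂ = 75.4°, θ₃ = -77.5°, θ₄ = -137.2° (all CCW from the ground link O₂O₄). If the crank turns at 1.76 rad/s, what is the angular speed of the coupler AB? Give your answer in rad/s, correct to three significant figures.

ω₂ = 1.76 rad/s
Differentiating the loop-closure r₂e^{iθ₂}+r₃e^{iθ₃}=r₁+r₄e^{iθ₄} gives r₂ω₂e^{iθ₂}+r₃ω₃e^{iθ₃}=r₄ω₄e^{iθ₄}.
Eliminating the other unknown: ω₃ = r₂ω₂ sin(θ₄−θ₂) / [r₃ sin(θ₃−θ₄)].
Numerator sine = +0.53877; denominator sine = +0.86340.
Result = 0.1762·1.76·(+0.53877) / (0.4895·(+0.86340)) = +0.39533 rad/s; magnitude 0.39533 rad/s.

0.395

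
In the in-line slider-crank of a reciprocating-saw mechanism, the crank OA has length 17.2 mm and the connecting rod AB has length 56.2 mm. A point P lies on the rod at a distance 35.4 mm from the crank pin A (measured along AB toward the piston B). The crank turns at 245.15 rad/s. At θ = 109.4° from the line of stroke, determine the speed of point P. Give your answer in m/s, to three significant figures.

3.75

ω = 245.2 rad/s.  Crank-pin speed |V_A| = rω = 4.2166 m/s, perpendicular to OA.
Rod angle: sinφ = −(r/L) sinθ ⇒ φ = -16.779°; ω_rod = −rω cosθ/√(L²−r²sin²θ) = +26.03 rad/s.
V_P = V_A + ω_rod × AP, with AP = 0.0354 m along the rod.
Components: V_Px = −rω sinθ − a·ω_rod·sinφ = -3.7112 m/s;  V_Py = rω cosθ + a·ω_rod·cosφ = -0.51837 m/s.
|V_P| = √(V_Px² + V_Py²) = 3.7472 m/s.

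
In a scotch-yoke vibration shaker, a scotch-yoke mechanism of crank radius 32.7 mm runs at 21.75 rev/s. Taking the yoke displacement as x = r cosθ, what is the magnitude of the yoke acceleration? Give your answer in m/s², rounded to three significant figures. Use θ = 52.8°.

369

ω = 136.7 rad/s (from 21.75 rev/s).
x = r cosθ ⇒ ẍ = −rω² cosθ (ω constant).
|a| = rω²|cosθ| = 0.0327·(136.7)²·|cos 52.8°| = 369.23 m/s².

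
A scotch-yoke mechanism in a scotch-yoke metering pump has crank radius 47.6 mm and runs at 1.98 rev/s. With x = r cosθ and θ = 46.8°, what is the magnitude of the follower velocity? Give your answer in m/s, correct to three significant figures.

0.432

ω = 12.44 rad/s (from 1.98 rev/s).
x = r cosθ ⇒ ẋ = −rω sinθ.
|v| = rω|sinθ| = 0.0476·12.44·|sin 46.8°| = 0.43168 m/s.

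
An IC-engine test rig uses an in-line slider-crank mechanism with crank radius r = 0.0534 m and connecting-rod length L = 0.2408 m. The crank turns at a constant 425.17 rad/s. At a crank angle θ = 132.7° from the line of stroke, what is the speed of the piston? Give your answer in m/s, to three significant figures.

14.1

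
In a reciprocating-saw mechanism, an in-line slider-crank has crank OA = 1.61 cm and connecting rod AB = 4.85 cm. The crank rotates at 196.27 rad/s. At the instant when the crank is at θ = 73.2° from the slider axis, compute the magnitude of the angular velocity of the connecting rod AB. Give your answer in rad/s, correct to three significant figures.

19.9

ω = 196.3 rad/s
The rod makes angle φ with the slider axis where L sinφ = r sinθ; differentiating, L cosφ·φ̇ = r ω cosθ.
L cosφ = √(L² − r² sin²θ) = 0.045986 m.
|ω_rod| = r ω |cosθ| / √(L² − r² sin²θ) = 0.0161·196.3·0.28903/0.045986 = 19.861 rad/s.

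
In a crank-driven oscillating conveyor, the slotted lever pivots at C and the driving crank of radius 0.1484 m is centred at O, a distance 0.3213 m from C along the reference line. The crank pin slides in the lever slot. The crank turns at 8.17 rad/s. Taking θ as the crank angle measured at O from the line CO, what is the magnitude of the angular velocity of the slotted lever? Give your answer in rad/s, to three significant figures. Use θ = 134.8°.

1.63

ω = 8.17 rad/s
Crank pin A relative to C: A = (d + r cosθ, r sinθ); lever angle φ = atan2(r sinθ, d + r cosθ).
Differentiating tanφ: φ̇ = rω(d cosθ + r)/(d² + r² + 2dr cosθ).
d² + r² + 2dr cosθ = |CA|² = 0.058061 m²;  d cosθ + r = -0.077999 m.
|ω_lever| = |0.1484·8.17·-0.077999| / 0.058061 = 1.6288 rad/s.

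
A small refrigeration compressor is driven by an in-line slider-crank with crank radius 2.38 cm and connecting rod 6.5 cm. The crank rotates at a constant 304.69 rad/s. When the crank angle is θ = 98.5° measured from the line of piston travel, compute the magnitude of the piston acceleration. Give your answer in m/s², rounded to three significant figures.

1150

ω = 304.7 rad/s
x(θ) = r cosθ + √(L² − r² sin²θ); with ω constant, a = ω²·d²x/dθ².
d²x/dθ² = −r cosθ − r²(cos2θ)/√u − r⁴ sin²2θ/(4u^{3/2}),  u = L² − r² sin²θ = 0.00367094 m².
Substituting r = 0.0238 m, L = 0.065 m, θ = 98.5°: d²x/dθ² = +0.012428 m.
a = ω²·d²x/dθ² = (304.7)²·(+0.012428) = +1153.7 m/s²;  |a| = 1153.7 m/s².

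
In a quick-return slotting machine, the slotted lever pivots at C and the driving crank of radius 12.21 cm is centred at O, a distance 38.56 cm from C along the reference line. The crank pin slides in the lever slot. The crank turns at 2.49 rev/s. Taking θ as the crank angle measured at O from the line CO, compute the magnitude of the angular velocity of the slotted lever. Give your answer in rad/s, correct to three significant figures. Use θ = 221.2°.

ω = 15.65 rad/s (from 2.49 rev/s).
Crank pin A relative to C: A = (d + r cosθ, r sinθ); lever angle φ = atan2(r sinθ, d + r cosθ).
Differentiating tanφ: φ̇ = rω(d cosθ + r)/(d² + r² + 2dr cosθ).
d² + r² + 2dr cosθ = |CA|² = 0.0927457 m²;  d cosθ + r = -0.16803 m.
|ω_lever| = |0.1221·15.65·-0.16803| / 0.0927457 = 3.4609 rad/s.

3.46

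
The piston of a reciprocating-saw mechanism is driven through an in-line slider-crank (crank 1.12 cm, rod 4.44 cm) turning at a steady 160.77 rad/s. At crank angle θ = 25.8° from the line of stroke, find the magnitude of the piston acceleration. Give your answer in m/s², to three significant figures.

307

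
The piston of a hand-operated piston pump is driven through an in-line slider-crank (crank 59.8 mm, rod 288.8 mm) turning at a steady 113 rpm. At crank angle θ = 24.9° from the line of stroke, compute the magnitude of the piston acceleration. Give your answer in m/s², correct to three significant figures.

ω = 2π·113/60 = 11.83 rad/s
x(θ) = r cosθ + √(L² − r² sin²θ); with ω constant, a = ω²·d²x/dθ².
d²x/dθ² = −r cosθ − r²(cos2θ)/√u − r⁴ sin²2θ/(4u^{3/2}),  u = L² − r² sin²θ = 0.0827715 m².
Substituting r = 0.0598 m, L = 0.2888 m, θ = 24.9°: d²x/dθ² = -0.062342 m.
a = ω²·d²x/dθ² = (11.83)²·(-0.062342) = -8.7297 m/s²;  |a| = 8.7297 m/s².

8.73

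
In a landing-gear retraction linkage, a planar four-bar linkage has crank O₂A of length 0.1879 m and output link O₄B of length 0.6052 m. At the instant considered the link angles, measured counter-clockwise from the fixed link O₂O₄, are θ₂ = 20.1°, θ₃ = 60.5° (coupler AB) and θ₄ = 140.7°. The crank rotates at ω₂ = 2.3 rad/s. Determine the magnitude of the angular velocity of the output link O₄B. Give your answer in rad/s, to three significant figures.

ω₂ = 2.3 rad/s
Differentiating the loop-closure r₂e^{iθ₂}+r₃e^{iθ₃}=r₁+r₄e^{iθ₄} gives r₂ω₂e^{iθ₂}+r₃ω₃e^{iθ₃}=r₄ω₄e^{iθ₄}.
Eliminating the other unknown: ω₄ = r₂ω₂ sin(θ₂−θ₃) / [r₄ sin(θ₄−θ₃)].
Numerator sine = -0.64812; denominator sine = +0.98541.
Result = 0.1879·2.3·(-0.64812) / (0.6052·(+0.98541)) = -0.46967 rad/s; magnitude 0.46967 rad/s.

0.470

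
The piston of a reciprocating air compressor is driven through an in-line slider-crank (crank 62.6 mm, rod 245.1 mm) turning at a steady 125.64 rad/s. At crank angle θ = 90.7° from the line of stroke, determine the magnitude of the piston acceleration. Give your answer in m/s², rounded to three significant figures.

273

ω = 125.6 rad/s
x(θ) = r cosθ + √(L² − r² sin²θ); with ω constant, a = ω²·d²x/dθ².
d²x/dθ² = −r cosθ − r²(cos2θ)/√u − r⁴ sin²2θ/(4u^{3/2}),  u = L² − r² sin²θ = 0.0561558 m².
Substituting r = 0.0626 m, L = 0.2451 m, θ = 90.7°: d²x/dθ² = +0.017296 m.
a = ω²·d²x/dθ² = (125.6)²·(+0.017296) = +273.03 m/s²;  |a| = 273.03 m/s².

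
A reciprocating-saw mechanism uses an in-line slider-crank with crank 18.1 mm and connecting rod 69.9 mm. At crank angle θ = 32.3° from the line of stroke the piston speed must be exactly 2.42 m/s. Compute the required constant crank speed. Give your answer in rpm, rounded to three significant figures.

For an in-line slider-crank, |v_piston| = rω|sinθ|·[1 + r cosθ/√(L² − r² sin²θ)].
With r = 0.0181 m, L = 0.0699 m, θ = 32.3°: the bracketed kinematic factor |dx/dθ| = 0.011809 m.
ω = v/|dx/dθ| = 2.42/0.011809 = 204.92 rad/s.
N = 60ω/(2π) = 1956.9 rpm.

1960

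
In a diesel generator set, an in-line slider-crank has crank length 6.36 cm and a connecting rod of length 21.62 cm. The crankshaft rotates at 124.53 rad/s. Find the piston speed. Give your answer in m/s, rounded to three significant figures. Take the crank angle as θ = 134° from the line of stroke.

4.51

ω = 124.5 rad/s
For an in-line slider-crank, x = r cosθ + √(L² − r² sin²θ), so v = −rω sinθ·[1 + r cosθ/√(L² − r² sin²θ)].
With r = 0.0636 m, L = 0.2162 m, θ = 134°: √(L² − r² sin²θ) = 0.2113 m.
v = −0.0636·124.5·0.71934·[1 + 0.0636·-0.69466/0.2113] = -4.506 m/s.
|v| = 4.506 m/s.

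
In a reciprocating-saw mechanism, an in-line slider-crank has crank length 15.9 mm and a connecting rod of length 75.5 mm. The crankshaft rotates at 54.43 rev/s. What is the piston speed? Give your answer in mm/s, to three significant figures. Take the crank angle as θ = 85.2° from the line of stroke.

ω = 2π·54.4 = 342 rad/s
For an in-line slider-crank, x = r cosθ + √(L² − r² sin²θ), so v = −rω sinθ·[1 + r cosθ/√(L² − r² sin²θ)].
With r = 0.0159 m, L = 0.0755 m, θ = 85.2°: √(L² − r² sin²θ) = 0.073819 m.
v = −0.0159·342·0.99649·[1 + 0.0159·0.08368/0.073819] = -5.5163 m/s.
|v| = 5.5163 m/s = 5516.3 mm/s.

5520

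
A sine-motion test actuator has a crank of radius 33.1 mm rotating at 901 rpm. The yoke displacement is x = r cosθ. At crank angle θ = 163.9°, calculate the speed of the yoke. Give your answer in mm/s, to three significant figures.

866

ω = 94.35 rad/s (from 901 rpm).
x = r cosθ ⇒ ẋ = −rω sinθ.
|v| = rω|sinθ| = 0.0331·94.35·|sin 163.9°| = 0.86607 m/s = 866.07 mm/s.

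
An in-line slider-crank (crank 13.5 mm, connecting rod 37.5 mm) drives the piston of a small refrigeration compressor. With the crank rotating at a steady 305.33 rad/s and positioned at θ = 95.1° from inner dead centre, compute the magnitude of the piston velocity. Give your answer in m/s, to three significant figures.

3.96

ω = 305.3 rad/s
For an in-line slider-crank, x = r cosθ + √(L² − r² sin²θ), so v = −rω sinθ·[1 + r cosθ/√(L² − r² sin²θ)].
With r = 0.0135 m, L = 0.0375 m, θ = 95.1°: √(L² − r² sin²θ) = 0.035006 m.
v = −0.0135·305.3·0.99604·[1 + 0.0135·-0.08889/0.035006] = -3.9649 m/s.
|v| = 3.9649 m/s.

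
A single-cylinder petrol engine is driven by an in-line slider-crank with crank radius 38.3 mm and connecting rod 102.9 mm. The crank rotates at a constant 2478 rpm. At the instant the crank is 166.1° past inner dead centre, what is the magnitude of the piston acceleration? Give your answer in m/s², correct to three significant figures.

1640

ω = 2π·2478/60 = 259.5 rad/s
x(θ) = r cosθ + √(L² − r² sin²θ); with ω constant, a = ω²·d²x/dθ².
d²x/dθ² = −r cosθ − r²(cos2θ)/√u − r⁴ sin²2θ/(4u^{3/2}),  u = L² − r² sin²θ = 0.0105038 m².
Substituting r = 0.0383 m, L = 0.1029 m, θ = 166.1°: d²x/dθ² = +0.024409 m.
a = ω²·d²x/dθ² = (259.5)²·(+0.024409) = +1643.6 m/s²;  |a| = 1643.6 m/s².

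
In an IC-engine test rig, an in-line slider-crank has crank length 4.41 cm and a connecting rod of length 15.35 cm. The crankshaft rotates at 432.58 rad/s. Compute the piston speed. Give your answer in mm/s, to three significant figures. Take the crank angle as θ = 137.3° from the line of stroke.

10200

ω = 432.6 rad/s
For an in-line slider-crank, x = r cosθ + √(L² − r² sin²θ), so v = −rω sinθ·[1 + r cosθ/√(L² − r² sin²θ)].
With r = 0.0441 m, L = 0.1535 m, θ = 137.3°: √(L² − r² sin²θ) = 0.15056 m.
v = −0.0441·432.6·0.67816·[1 + 0.0441·-0.73491/0.15056] = -10.152 m/s.
|v| = 10.152 m/s = 10152 mm/s.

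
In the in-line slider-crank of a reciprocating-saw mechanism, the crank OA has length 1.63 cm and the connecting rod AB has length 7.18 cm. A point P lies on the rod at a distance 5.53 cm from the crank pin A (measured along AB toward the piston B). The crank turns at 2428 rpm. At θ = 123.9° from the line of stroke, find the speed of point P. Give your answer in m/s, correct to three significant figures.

ω = 254.3 rad/s.  Crank-pin speed |V_A| = rω = 4.1444 m/s, perpendicular to OA.
Rod angle: sinφ = −(r/L) sinθ ⇒ φ = -10.861°; ω_rod = −rω cosθ/√(L²−r²sin²θ) = +32.781 rad/s.
V_P = V_A + ω_rod × AP, with AP = 0.0553 m along the rod.
Components: V_Px = −rω sinθ − a·ω_rod·sinφ = -3.0983 m/s;  V_Py = rω cosθ + a·ω_rod·cosφ = -0.5312 m/s.
|V_P| = √(V_Px² + V_Py²) = 3.1436 m/s.

3.14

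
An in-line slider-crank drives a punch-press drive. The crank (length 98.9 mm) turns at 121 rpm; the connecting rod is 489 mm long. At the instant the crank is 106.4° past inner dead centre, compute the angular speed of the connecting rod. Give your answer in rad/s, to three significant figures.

0.738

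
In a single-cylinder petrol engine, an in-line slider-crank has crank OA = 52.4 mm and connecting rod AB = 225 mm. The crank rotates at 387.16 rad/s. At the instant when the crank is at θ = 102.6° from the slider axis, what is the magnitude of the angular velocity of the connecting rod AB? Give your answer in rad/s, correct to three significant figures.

ω = 387.2 rad/s
The rod makes angle φ with the slider axis where L sinφ = r sinθ; differentiating, L cosφ·φ̇ = r ω cosθ.
L cosφ = √(L² − r² sin²θ) = 0.21911 m.
|ω_rod| = r ω |cosθ| / √(L² − r² sin²θ) = 0.0524·387.2·0.21814/0.21911 = 20.198 rad/s.

20.2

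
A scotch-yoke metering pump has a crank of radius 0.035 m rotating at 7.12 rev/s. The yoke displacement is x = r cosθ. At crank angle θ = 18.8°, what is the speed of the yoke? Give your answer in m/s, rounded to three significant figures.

0.505

ω = 44.74 rad/s (from 7.12 rev/s).
x = r cosθ ⇒ ẋ = −rω sinθ.
|v| = rω|sinθ| = 0.035·44.74·|sin 18.8°| = 0.50459 m/s.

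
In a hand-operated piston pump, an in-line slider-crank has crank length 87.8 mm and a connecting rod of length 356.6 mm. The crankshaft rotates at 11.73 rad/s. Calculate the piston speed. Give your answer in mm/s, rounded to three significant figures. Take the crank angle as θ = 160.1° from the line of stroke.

ω = 11.73 rad/s
For an in-line slider-crank, x = r cosθ + √(L² − r² sin²θ), so v = −rω sinθ·[1 + r cosθ/√(L² − r² sin²θ)].
With r = 0.0878 m, L = 0.3566 m, θ = 160.1°: √(L² − r² sin²θ) = 0.35535 m.
v = −0.0878·11.73·0.34038·[1 + 0.0878·-0.94029/0.35535] = -0.26911 m/s.
|v| = 0.26911 m/s = 269.11 mm/s.

269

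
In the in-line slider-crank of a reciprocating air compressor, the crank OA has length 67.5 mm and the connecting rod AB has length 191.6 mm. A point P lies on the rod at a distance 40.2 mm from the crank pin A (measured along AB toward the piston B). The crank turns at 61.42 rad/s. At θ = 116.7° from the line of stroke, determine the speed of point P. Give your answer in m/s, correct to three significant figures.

ω = 61.42 rad/s.  Crank-pin speed |V_A| = rω = 4.1459 m/s, perpendicular to OA.
Rod angle: sinφ = −(r/L) sinθ ⇒ φ = -18.345°; ω_rod = −rω cosθ/√(L²−r²sin²θ) = +10.243 rad/s.
V_P = V_A + ω_rod × AP, with AP = 0.0402 m along the rod.
Components: V_Px = −rω sinθ − a·ω_rod·sinφ = -3.5742 m/s;  V_Py = rω cosθ + a·ω_rod·cosφ = -1.472 m/s.
|V_P| = √(V_Px² + V_Py²) = 3.8654 m/s.

3.87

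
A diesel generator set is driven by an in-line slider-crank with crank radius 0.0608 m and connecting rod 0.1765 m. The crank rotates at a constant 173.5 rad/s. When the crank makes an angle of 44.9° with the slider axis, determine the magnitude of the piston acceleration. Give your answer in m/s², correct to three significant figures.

1320

ω = 173.5 rad/s
x(θ) = r cosθ + √(L² − r² sin²θ); with ω constant, a = ω²·d²x/dθ².
d²x/dθ² = −r cosθ − r²(cos2θ)/√u − r⁴ sin²2θ/(4u^{3/2}),  u = L² − r² sin²θ = 0.0293104 m².
Substituting r = 0.0608 m, L = 0.1765 m, θ = 44.9°: d²x/dθ² = -0.043823 m.
a = ω²·d²x/dθ² = (173.5)²·(-0.043823) = -1319.2 m/s²;  |a| = 1319.2 m/s².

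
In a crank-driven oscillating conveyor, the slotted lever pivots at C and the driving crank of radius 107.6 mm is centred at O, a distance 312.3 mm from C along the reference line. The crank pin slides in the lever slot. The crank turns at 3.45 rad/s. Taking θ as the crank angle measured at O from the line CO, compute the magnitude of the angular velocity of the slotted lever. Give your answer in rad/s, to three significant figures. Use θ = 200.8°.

1.48

ω = 3.45 rad/s
Crank pin A relative to C: A = (d + r cosθ, r sinθ); lever angle φ = atan2(r sinθ, d + r cosθ).
Differentiating tanφ: φ̇ = rω(d cosθ + r)/(d² + r² + 2dr cosθ).
d² + r² + 2dr cosθ = |CA|² = 0.0462823 m²;  d cosθ + r = -0.18435 m.
|ω_lever| = |0.1076·3.45·-0.18435| / 0.0462823 = 1.4786 rad/s.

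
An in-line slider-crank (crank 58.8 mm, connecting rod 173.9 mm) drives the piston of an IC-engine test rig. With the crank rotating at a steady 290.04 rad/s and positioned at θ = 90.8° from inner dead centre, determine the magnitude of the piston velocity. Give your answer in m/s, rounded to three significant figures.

17.0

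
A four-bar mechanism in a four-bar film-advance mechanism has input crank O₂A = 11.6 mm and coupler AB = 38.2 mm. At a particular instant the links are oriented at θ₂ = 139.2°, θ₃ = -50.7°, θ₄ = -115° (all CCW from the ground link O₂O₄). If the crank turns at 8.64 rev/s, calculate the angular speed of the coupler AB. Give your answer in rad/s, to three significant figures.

17.6

ω₂ = 54.29 rad/s (from 8.64 rev/s).
Differentiating the loop-closure r₂e^{iθ₂}+r₃e^{iθ₃}=r₁+r₄e^{iθ₄} gives r₂ω₂e^{iθ₂}+r₃ω₃e^{iθ₃}=r₄ω₄e^{iθ₄}.
Eliminating the other unknown: ω₃ = r₂ω₂ sin(θ₄−θ₂) / [r₃ sin(θ₃−θ₄)].
Numerator sine = +0.96222; denominator sine = +0.90108.
Result = 0.0116·54.29·(+0.96222) / (0.0382·(+0.90108)) = +17.604 rad/s; magnitude 17.604 rad/s.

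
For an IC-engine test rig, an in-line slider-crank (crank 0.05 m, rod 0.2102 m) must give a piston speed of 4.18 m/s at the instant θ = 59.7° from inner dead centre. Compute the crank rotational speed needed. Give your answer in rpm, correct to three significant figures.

824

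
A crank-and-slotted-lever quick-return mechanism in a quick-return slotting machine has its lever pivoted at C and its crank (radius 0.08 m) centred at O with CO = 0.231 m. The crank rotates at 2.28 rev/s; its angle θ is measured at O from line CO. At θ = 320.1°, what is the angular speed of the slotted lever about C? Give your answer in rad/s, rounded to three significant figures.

3.35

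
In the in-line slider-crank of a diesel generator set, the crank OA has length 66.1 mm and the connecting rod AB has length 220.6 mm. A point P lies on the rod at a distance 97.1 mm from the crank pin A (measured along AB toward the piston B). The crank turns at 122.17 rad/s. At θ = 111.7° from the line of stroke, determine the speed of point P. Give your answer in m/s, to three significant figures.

ω = 122.2 rad/s.  Crank-pin speed |V_A| = rω = 8.0754 m/s, perpendicular to OA.
Rod angle: sinφ = −(r/L) sinθ ⇒ φ = -16.165°; ω_rod = −rω cosθ/√(L²−r²sin²θ) = +14.092 rad/s.
V_P = V_A + ω_rod × AP, with AP = 0.0971 m along the rod.
Components: V_Px = −rω sinθ − a·ω_rod·sinφ = -7.1222 m/s;  V_Py = rω cosθ + a·ω_rod·cosφ = -1.6716 m/s.
|V_P| = √(V_Px² + V_Py²) = 7.3157 m/s.

7.32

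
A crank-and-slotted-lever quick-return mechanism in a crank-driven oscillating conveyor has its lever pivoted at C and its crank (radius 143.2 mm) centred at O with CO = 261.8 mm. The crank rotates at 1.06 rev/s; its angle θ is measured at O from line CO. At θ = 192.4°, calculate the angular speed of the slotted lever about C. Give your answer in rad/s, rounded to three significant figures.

ω = 6.66 rad/s (from 1.06 rev/s).
Crank pin A relative to C: A = (d + r cosθ, r sinθ); lever angle φ = atan2(r sinθ, d + r cosθ).
Differentiating tanφ: φ̇ = rω(d cosθ + r)/(d² + r² + 2dr cosθ).
d² + r² + 2dr cosθ = |CA|² = 0.0158151 m²;  d cosθ + r = -0.11249 m.
|ω_lever| = |0.1432·6.66·-0.11249| / 0.0158151 = 6.7839 rad/s.

6.78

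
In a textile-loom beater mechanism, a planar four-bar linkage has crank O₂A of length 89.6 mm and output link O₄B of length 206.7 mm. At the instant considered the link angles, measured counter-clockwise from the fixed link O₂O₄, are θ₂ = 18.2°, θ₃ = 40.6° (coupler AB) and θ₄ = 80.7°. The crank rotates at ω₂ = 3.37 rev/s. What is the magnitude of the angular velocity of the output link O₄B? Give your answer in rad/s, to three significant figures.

5.43

ω₂ = 21.17 rad/s (from 3.37 rev/s).
Differentiating the loop-closure r₂e^{iθ₂}+r₃e^{iθ₃}=r₁+r₄e^{iθ₄} gives r₂ω₂e^{iθ₂}+r₃ω₃e^{iθ₃}=r₄ω₄e^{iθ₄}.
Eliminating the other unknown: ω₄ = r₂ω₂ sin(θ₂−θ₃) / [r₄ sin(θ₄−θ₃)].
Numerator sine = -0.38107; denominator sine = +0.64412.
Result = 0.0896·21.17·(-0.38107) / (0.2067·(+0.64412)) = -5.4302 rad/s; magnitude 5.4302 rad/s.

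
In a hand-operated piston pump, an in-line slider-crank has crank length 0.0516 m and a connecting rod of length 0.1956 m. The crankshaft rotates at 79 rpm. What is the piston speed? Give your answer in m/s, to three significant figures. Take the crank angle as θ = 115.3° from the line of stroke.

0.341

ω = 2π·79/60 = 8.273 rad/s
For an in-line slider-crank, x = r cosθ + √(L² − r² sin²θ), so v = −rω sinθ·[1 + r cosθ/√(L² − r² sin²θ)].
With r = 0.0516 m, L = 0.1956 m, θ = 115.3°: √(L² − r² sin²θ) = 0.18996 m.
v = −0.0516·8.273·0.90408·[1 + 0.0516·-0.42736/0.18996] = -0.34113 m/s.
|v| = 0.34113 m/s.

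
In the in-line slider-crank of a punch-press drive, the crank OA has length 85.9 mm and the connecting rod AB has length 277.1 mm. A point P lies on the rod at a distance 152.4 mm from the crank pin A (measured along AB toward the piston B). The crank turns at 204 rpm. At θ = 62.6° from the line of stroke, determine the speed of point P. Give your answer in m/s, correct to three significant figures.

1.80

ω = 21.36 rad/s.  Crank-pin speed |V_A| = rω = 1.8351 m/s, perpendicular to OA.
Rod angle: sinφ = −(r/L) sinθ ⇒ φ = -15.975°; ω_rod = −rω cosθ/√(L²−r²sin²θ) = -3.1701 rad/s.
V_P = V_A + ω_rod × AP, with AP = 0.1524 m along the rod.
Components: V_Px = −rω sinθ − a·ω_rod·sinφ = -1.7622 m/s;  V_Py = rω cosθ + a·ω_rod·cosφ = +0.38004 m/s.
|V_P| = √(V_Px² + V_Py²) = 1.8027 m/s.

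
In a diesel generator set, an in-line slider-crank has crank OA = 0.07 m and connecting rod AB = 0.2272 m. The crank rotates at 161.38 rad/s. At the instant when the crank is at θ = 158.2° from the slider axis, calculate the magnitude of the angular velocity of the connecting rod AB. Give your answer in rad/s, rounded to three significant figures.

46.5

ω = 161.4 rad/s
The rod makes angle φ with the slider axis where L sinφ = r sinθ; differentiating, L cosφ·φ̇ = r ω cosθ.
L cosφ = √(L² − r² sin²θ) = 0.22571 m.
|ω_rod| = r ω |cosθ| / √(L² − r² sin²θ) = 0.07·161.4·0.92849/0.22571 = 46.47 rad/s.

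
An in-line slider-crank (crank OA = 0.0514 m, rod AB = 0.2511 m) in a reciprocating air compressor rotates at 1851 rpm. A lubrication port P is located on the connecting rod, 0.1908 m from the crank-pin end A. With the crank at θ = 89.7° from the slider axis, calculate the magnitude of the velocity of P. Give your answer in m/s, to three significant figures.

9.97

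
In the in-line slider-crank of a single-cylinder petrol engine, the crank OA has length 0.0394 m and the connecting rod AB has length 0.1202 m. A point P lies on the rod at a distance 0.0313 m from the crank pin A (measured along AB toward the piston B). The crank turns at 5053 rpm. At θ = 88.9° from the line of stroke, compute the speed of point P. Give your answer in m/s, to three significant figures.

20.9

ω = 529.1 rad/s.  Crank-pin speed |V_A| = rω = 20.848 m/s, perpendicular to OA.
Rod angle: sinφ = −(r/L) sinθ ⇒ φ = -19.131°; ω_rod = −rω cosθ/√(L²−r²sin²θ) = -3.5244 rad/s.
V_P = V_A + ω_rod × AP, with AP = 0.0313 m along the rod.
Components: V_Px = −rω sinθ − a·ω_rod·sinφ = -20.881 m/s;  V_Py = rω cosθ + a·ω_rod·cosφ = +0.29602 m/s.
|V_P| = √(V_Px² + V_Py²) = 20.883 m/s.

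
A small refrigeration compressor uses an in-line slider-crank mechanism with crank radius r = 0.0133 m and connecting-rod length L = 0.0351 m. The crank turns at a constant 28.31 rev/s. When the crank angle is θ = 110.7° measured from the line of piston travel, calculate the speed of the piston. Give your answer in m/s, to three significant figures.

1.90

ω = 2π·28.3 = 177.9 rad/s
For an in-line slider-crank, x = r cosθ + √(L² − r² sin²θ), so v = −rω sinθ·[1 + r cosθ/√(L² − r² sin²θ)].
With r = 0.0133 m, L = 0.0351 m, θ = 110.7°: √(L² − r² sin²θ) = 0.032821 m.
v = −0.0133·177.9·0.93544·[1 + 0.0133·-0.35347/0.032821] = -1.896 m/s.
|v| = 1.896 m/s.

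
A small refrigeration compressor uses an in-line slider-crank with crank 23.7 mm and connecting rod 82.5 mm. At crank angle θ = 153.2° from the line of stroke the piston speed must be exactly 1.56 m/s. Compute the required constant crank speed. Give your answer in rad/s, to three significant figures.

197

For an in-line slider-crank, |v_piston| = rω|sinθ|·[1 + r cosθ/√(L² − r² sin²θ)].
With r = 0.0237 m, L = 0.0825 m, θ = 153.2°: the bracketed kinematic factor |dx/dθ| = 0.0079225 m.
ω = v/|dx/dθ| = 1.56/0.0079225 = 196.91 rad/s.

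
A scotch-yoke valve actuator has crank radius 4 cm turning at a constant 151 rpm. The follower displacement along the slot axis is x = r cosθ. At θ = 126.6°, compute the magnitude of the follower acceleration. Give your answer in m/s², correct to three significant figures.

5.96

ω = 15.81 rad/s (from 151 rpm).
x = r cosθ ⇒ ẍ = −rω² cosθ (ω constant).
|a| = rω²|cosθ| = 0.04·(15.81)²·|cos 126.6°| = 5.9632 m/s².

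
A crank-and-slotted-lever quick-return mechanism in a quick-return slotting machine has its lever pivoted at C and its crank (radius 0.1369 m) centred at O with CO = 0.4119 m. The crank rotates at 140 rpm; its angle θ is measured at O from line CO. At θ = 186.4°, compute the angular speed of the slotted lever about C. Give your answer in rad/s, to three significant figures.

7.16

ω = 14.66 rad/s (from 140 rpm).
Crank pin A relative to C: A = (d + r cosθ, r sinθ); lever angle φ = atan2(r sinθ, d + r cosθ).
Differentiating tanφ: φ̇ = rω(d cosθ + r)/(d² + r² + 2dr cosθ).
d² + r² + 2dr cosθ = |CA|² = 0.0763278 m²;  d cosθ + r = -0.27243 m.
|ω_lever| = |0.1369·14.66·-0.27243| / 0.0763278 = 7.1637 rad/s.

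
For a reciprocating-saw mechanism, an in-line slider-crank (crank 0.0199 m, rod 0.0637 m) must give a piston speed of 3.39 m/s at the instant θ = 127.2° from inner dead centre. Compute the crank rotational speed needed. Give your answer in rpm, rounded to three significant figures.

2540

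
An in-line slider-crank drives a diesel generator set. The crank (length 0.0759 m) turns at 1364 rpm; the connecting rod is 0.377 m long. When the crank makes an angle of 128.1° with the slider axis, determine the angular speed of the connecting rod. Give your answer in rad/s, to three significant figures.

18.0

ω = 142.8 rad/s (converted from 1364 rpm).
The rod makes angle φ with the slider axis where L sinφ = r sinθ; differentiating, L cosφ·φ̇ = r ω cosθ.
L cosφ = √(L² − r² sin²θ) = 0.37224 m.
|ω_rod| = r ω |cosθ| / √(L² − r² sin²θ) = 0.0759·142.8·0.61704/0.37224 = 17.971 rad/s.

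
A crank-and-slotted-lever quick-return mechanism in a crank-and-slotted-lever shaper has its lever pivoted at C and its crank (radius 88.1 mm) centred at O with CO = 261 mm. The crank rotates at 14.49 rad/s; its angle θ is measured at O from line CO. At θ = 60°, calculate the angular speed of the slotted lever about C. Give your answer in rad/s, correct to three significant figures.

ω = 14.49 rad/s
Crank pin A relative to C: A = (d + r cosθ, r sinθ); lever angle φ = atan2(r sinθ, d + r cosθ).
Differentiating tanφ: φ̇ = rω(d cosθ + r)/(d² + r² + 2dr cosθ).
d² + r² + 2dr cosθ = |CA|² = 0.0988767 m²;  d cosθ + r = +0.2186 m.
|ω_lever| = |0.0881·14.49·+0.2186| / 0.0988767 = 2.8223 rad/s.

2.82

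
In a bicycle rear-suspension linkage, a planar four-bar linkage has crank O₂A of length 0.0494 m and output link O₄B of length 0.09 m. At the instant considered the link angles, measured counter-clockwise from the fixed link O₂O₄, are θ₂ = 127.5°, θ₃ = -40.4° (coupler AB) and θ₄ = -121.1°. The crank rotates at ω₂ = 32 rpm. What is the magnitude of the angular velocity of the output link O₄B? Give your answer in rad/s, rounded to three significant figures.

ω₂ = 3.351 rad/s (from 32 rpm).
Differentiating the loop-closure r₂e^{iθ₂}+r₃e^{iθ₃}=r₁+r₄e^{iθ₄} gives r₂ω₂e^{iθ₂}+r₃ω₃e^{iθ₃}=r₄ω₄e^{iθ₄}.
Eliminating the other unknown: ω₄ = r₂ω₂ sin(θ₂−θ₃) / [r₄ sin(θ₄−θ₃)].
Numerator sine = +0.20962; denominator sine = -0.98686.
Result = 0.0494·3.351·(+0.20962) / (0.09·(-0.98686)) = -0.3907 rad/s; magnitude 0.3907 rad/s.

0.391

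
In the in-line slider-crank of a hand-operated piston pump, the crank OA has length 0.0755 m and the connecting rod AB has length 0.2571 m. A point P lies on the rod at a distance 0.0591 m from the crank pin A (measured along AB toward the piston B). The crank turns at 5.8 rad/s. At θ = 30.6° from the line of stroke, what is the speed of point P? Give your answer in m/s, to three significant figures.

0.374

ω = 5.8 rad/s.  Crank-pin speed |V_A| = rω = 0.4379 m/s, perpendicular to OA.
Rod angle: sinφ = −(r/L) sinθ ⇒ φ = -8.597°; ω_rod = −rω cosθ/√(L²−r²sin²θ) = -1.4827 rad/s.
V_P = V_A + ω_rod × AP, with AP = 0.0591 m along the rod.
Components: V_Px = −rω sinθ − a·ω_rod·sinφ = -0.23601 m/s;  V_Py = rω cosθ + a·ω_rod·cosφ = +0.29028 m/s.
|V_P| = √(V_Px² + V_Py²) = 0.37411 m/s.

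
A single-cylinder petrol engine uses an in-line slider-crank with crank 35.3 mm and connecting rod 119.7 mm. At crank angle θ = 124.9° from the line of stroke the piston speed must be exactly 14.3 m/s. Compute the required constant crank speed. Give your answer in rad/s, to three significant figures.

For an in-line slider-crank, |v_piston| = rω|sinθ|·[1 + r cosθ/√(L² − r² sin²θ)].
With r = 0.0353 m, L = 0.1197 m, θ = 124.9°: the bracketed kinematic factor |dx/dθ| = 0.023917 m.
ω = v/|dx/dθ| = 14.3/0.023917 = 597.9 rad/s.

598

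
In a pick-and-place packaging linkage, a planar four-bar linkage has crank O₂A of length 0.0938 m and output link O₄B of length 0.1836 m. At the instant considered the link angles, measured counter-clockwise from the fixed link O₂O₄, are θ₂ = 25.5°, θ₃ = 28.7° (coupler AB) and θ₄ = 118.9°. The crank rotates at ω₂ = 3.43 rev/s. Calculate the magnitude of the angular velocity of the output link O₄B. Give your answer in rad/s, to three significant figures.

0.615

ω₂ = 21.55 rad/s (from 3.43 rev/s).
Differentiating the loop-closure r₂e^{iθ₂}+r₃e^{iθ₃}=r₁+r₄e^{iθ₄} gives r₂ω₂e^{iθ₂}+r₃ω₃e^{iθ₃}=r₄ω₄e^{iθ₄}.
Eliminating the other unknown: ω₄ = r₂ω₂ sin(θ₂−θ₃) / [r₄ sin(θ₄−θ₃)].
Numerator sine = -0.05582; denominator sine = +0.99999.
Result = 0.0938·21.55·(-0.05582) / (0.1836·(+0.99999)) = -0.61462 rad/s; magnitude 0.61462 rad/s.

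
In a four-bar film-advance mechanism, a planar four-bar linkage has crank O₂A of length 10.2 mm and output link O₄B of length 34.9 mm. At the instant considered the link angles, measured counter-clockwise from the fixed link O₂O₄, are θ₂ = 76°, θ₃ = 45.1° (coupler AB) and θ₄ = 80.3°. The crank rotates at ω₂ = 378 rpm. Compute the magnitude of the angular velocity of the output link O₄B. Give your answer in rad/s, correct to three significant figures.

10.3

ω₂ = 39.58 rad/s (from 378 rpm).
Differentiating the loop-closure r₂e^{iθ₂}+r₃e^{iθ₃}=r₁+r₄e^{iθ₄} gives r₂ω₂e^{iθ₂}+r₃ω₃e^{iθ₃}=r₄ω₄e^{iθ₄}.
Eliminating the other unknown: ω₄ = r₂ω₂ sin(θ₂−θ₃) / [r₄ sin(θ₄−θ₃)].
Numerator sine = +0.51354; denominator sine = +0.57643.
Result = 0.0102·39.58·(+0.51354) / (0.0349·(+0.57643)) = +10.307 rad/s; magnitude 10.307 rad/s.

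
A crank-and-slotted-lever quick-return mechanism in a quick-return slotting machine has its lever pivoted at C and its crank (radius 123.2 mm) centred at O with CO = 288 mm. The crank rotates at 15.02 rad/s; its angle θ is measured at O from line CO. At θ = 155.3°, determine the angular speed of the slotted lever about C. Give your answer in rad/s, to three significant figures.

7.61

ω = 15.02 rad/s
Crank pin A relative to C: A = (d + r cosθ, r sinθ); lever angle φ = atan2(r sinθ, d + r cosθ).
Differentiating tanφ: φ̇ = rω(d cosθ + r)/(d² + r² + 2dr cosθ).
d² + r² + 2dr cosθ = |CA|² = 0.0336516 m²;  d cosθ + r = -0.13845 m.
|ω_lever| = |0.1232·15.02·-0.13845| / 0.0336516 = 7.6132 rad/s.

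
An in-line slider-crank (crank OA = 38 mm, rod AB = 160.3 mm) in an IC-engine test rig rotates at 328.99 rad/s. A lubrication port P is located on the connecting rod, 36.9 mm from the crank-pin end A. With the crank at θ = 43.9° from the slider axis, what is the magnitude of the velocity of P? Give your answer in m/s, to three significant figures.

ω = 329 rad/s.  Crank-pin speed |V_A| = rω = 12.502 m/s, perpendicular to OA.
Rod angle: sinφ = −(r/L) sinθ ⇒ φ = -9.461°; ω_rod = −rω cosθ/√(L²−r²sin²θ) = -56.97 rad/s.
V_P = V_A + ω_rod × AP, with AP = 0.0369 m along the rod.
Components: V_Px = −rω sinθ − a·ω_rod·sinφ = -9.0142 m/s;  V_Py = rω cosθ + a·ω_rod·cosφ = +6.9345 m/s.
|V_P| = √(V_Px² + V_Py²) = 11.373 m/s.

11.4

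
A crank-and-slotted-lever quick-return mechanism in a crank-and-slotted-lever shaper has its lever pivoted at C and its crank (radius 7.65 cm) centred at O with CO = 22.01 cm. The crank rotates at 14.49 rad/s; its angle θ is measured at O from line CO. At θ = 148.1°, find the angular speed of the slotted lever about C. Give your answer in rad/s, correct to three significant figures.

4.76

ω = 14.49 rad/s
Crank pin A relative to C: A = (d + r cosθ, r sinθ); lever angle φ = atan2(r sinθ, d + r cosθ).
Differentiating tanφ: φ̇ = rω(d cosθ + r)/(d² + r² + 2dr cosθ).
d² + r² + 2dr cosθ = |CA|² = 0.0257069 m²;  d cosθ + r = -0.11036 m.
|ω_lever| = |0.0765·14.49·-0.11036| / 0.0257069 = 4.7587 rad/s.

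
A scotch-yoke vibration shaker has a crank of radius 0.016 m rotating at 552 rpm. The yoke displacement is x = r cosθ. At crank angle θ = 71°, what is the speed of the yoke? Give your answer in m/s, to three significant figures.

0.874

ω = 57.81 rad/s (from 552 rpm).
x = r cosθ ⇒ ẋ = −rω sinθ.
|v| = rω|sinθ| = 0.016·57.81·|sin 71°| = 0.8745 m/s.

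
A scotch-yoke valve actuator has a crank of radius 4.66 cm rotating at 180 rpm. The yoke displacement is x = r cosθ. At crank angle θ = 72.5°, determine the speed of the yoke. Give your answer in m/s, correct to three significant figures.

0.838

ω = 18.85 rad/s (from 180 rpm).
x = r cosθ ⇒ ẋ = −rω sinθ.
|v| = rω|sinθ| = 0.0466·18.85·|sin 72.5°| = 0.83773 m/s.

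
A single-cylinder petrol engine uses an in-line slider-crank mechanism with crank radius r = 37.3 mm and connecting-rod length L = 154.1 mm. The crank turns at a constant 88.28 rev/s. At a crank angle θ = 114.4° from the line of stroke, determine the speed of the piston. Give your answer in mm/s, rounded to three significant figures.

16900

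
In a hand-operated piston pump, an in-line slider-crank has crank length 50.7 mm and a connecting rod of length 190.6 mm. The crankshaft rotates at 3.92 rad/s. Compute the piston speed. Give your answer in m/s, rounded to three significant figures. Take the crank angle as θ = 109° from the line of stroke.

0.171

ω = 3.92 rad/s
For an in-line slider-crank, x = r cosθ + √(L² − r² sin²θ), so v = −rω sinθ·[1 + r cosθ/√(L² − r² sin²θ)].
With r = 0.0507 m, L = 0.1906 m, θ = 109°: √(L² − r² sin²θ) = 0.18447 m.
v = −0.0507·3.92·0.94552·[1 + 0.0507·-0.32557/0.18447] = -0.1711 m/s.
|v| = 0.1711 m/s.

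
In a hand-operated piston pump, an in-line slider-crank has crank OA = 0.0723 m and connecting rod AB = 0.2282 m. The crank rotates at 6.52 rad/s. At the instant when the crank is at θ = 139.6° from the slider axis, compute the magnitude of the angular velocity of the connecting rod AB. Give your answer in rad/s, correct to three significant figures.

1.61

ω = 6.52 rad/s
The rod makes angle φ with the slider axis where L sinφ = r sinθ; differentiating, L cosφ·φ̇ = r ω cosθ.
L cosφ = √(L² − r² sin²θ) = 0.22334 m.
|ω_rod| = r ω |cosθ| / √(L² − r² sin²θ) = 0.0723·6.52·0.76154/0.22334 = 1.6074 rad/s.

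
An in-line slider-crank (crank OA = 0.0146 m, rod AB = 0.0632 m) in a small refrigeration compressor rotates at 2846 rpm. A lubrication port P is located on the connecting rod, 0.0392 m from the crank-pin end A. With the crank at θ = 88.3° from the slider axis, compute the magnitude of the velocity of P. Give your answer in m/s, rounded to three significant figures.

ω = 298 rad/s.  Crank-pin speed |V_A| = rω = 4.3513 m/s, perpendicular to OA.
Rod angle: sinφ = −(r/L) sinθ ⇒ φ = -13.351°; ω_rod = −rω cosθ/√(L²−r²sin²θ) = -2.0992 rad/s.
V_P = V_A + ω_rod × AP, with AP = 0.0392 m along the rod.
Components: V_Px = −rω sinθ − a·ω_rod·sinφ = -4.3684 m/s;  V_Py = rω cosθ + a·ω_rod·cosφ = +0.04902 m/s.
|V_P| = √(V_Px² + V_Py²) = 4.3686 m/s.

4.37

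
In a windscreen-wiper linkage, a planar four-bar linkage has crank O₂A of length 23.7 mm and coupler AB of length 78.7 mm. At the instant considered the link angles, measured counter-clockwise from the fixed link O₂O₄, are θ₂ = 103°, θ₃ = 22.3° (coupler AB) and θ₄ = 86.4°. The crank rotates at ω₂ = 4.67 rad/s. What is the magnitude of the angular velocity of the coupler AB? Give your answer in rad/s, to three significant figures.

ω₂ = 4.67 rad/s
Differentiating the loop-closure r₂e^{iθ₂}+r₃e^{iθ₃}=r₁+r₄e^{iθ₄} gives r₂ω₂e^{iθ₂}+r₃ω₃e^{iθ₃}=r₄ω₄e^{iθ₄}.
Eliminating the other unknown: ω₃ = r₂ω₂ sin(θ₄−θ₂) / [r₃ sin(θ₃−θ₄)].
Numerator sine = -0.28569; denominator sine = -0.89956.
Result = 0.0237·4.67·(-0.28569) / (0.0787·(-0.89956)) = +0.44664 rad/s; magnitude 0.44664 rad/s.

0.447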